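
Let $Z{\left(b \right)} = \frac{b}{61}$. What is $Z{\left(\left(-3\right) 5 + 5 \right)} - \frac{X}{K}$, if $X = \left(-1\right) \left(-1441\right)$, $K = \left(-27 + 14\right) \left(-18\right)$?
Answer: $- \frac{90241}{14274} \approx -6.3221$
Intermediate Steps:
$Z{\left(b \right)} = \frac{b}{61}$ ($Z{\left(b \right)} = b \frac{1}{61} = \frac{b}{61}$)
$K = 234$ ($K = \left(-13\right) \left(-18\right) = 234$)
$X = 1441$
$Z{\left(\left(-3\right) 5 + 5 \right)} - \frac{X}{K} = \frac{\left(-3\right) 5 + 5}{61} - \frac{1441}{234} = \frac{-15 + 5}{61} - 1441 \cdot \frac{1}{234} = \frac{1}{61} \left(-10\right) - \frac{1441}{234} = - \frac{10}{61} - \frac{1441}{234} = - \frac{90241}{14274}$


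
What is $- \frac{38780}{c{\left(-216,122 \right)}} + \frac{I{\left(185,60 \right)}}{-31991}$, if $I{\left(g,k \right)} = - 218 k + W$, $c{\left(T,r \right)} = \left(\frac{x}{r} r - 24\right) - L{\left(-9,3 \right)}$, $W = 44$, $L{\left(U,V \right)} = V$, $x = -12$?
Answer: $\frac{1241119384}{1247649} \approx 994.77$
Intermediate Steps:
$c{\left(T,r \right)} = -39$ ($c{\left(T,r \right)} = \left(- \frac{12}{r} r - 24\right) - 3 = \left(-12 - 24\right) - 3 = -36 - 3 = -39$)
$I{\left(g,k \right)} = 44 - 218 k$ ($I{\left(g,k \right)} = - 218 k + 44 = 44 - 218 k$)
$- \frac{38780}{c{\left(-216,122 \right)}} + \frac{I{\left(185,60 \right)}}{-31991} = - \frac{38780}{-39} + \frac{44 - 13080}{-31991} = \left(-38780\right) \left(- \frac{1}{39}\right) + \left(44 - 13080\right) \left(- \frac{1}{31991}\right) = \frac{38780}{39} - - \frac{13036}{31991} = \frac{38780}{39} + \frac{13036}{31991} = \frac{1241119384}{1247649}$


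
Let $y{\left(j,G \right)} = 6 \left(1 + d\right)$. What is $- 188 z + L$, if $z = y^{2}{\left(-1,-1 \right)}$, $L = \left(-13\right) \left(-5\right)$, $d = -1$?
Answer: $65$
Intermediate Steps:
$L = 65$
$y{\left(j,G \right)} = 0$ ($y{\left(j,G \right)} = 6 \left(1 - 1\right) = 6 \cdot 0 = 0$)
$z = 0$ ($z = 0^{2} = 0$)
$- 188 z + L = \left(-188\right) 0 + 65 = 0 + 65 = 65$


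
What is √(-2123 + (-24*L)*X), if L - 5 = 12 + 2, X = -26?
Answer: √9733 ≈ 98.656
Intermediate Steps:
L = 19 (L = 5 + (12 + 2) = 5 + 14 = 19)
√(-2123 + (-24*L)*X) = √(-2123 - 24*19*(-26)) = √(-2123 - 456*(-26)) = √(-2123 + 11856) = √9733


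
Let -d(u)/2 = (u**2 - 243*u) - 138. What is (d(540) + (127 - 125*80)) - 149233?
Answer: -479590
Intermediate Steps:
d(u) = 276 - 2*u**2 + 486*u (d(u) = -2*((u**2 - 243*u) - 138) = -2*(-138 + u**2 - 243*u) = 276 - 2*u**2 + 486*u)
(d(540) + (127 - 125*80)) - 149233 = ((276 - 2*540**2 + 486*540) + (127 - 125*80)) - 149233 = ((276 - 2*291600 + 262440) + (127 - 10000)) - 149233 = ((276 - 583200 + 262440) - 9873) - 149233 = (-320484 - 9873) - 149233 = -330357 - 149233 = -479590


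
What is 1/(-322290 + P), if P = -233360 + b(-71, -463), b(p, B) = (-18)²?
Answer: -1/555326 ≈ -1.8007e-6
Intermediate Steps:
b(p, B) = 324
P = -233036 (P = -233360 + 324 = -233036)
1/(-322290 + P) = 1/(-322290 - 233036) = 1/(-555326) = -1/555326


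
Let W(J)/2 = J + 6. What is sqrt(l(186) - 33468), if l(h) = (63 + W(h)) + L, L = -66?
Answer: I*sqrt(33087) ≈ 181.9*I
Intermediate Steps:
W(J) = 12 + 2*J (W(J) = 2*(J + 6) = 2*(6 + J) = 12 + 2*J)
l(h) = 9 + 2*h (l(h) = (63 + (12 + 2*h)) - 66 = (75 + 2*h) - 66 = 9 + 2*h)
sqrt(l(186) - 33468) = sqrt((9 + 2*186) - 33468) = sqrt((9 + 372) - 33468) = sqrt(381 - 33468) = sqrt(-33087) = I*sqrt(33087)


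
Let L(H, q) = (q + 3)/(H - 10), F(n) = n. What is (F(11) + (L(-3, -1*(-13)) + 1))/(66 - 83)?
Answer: -140/221 ≈ -0.63348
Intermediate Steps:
L(H, q) = (3 + q)/(-10 + H)
(F(11) + (L(-3, -1*(-13)) + 1))/(66 - 83) = (11 + ((3 - 1*(-13))/(-10 - 3) + 1))/(66 - 83) = (11 + ((3 + 13)/(-13) + 1))/(-17) = (11 + (-1/13*16 + 1))*(-1/17) = (11 + (-16/13 + 1))*(-1/17) = (11 - 3/13)*(-1/17) = (140/13)*(-1/17) = -140/221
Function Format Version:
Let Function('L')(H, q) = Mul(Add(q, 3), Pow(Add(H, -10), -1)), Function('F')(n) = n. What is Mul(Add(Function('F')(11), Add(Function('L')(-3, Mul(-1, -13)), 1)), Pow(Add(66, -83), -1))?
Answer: Rational(-140, 221) ≈ -0.63348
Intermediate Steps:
Function('L')(H, q) = Mul(Pow(Add(-10, H), -1), Add(3, q)) (Function('L')(H, q) = Mul(Add(3, q), Pow(Add(-10, H), -1)) = Mul(Pow(Add(-10, H), -1), Add(3, q)))
Mul(Add(Function('F')(11), Add(Function('L')(-3, Mul(-1, -13)), 1)), Pow(Add(66, -83), -1)) = Mul(Add(11, Add(Mul(Pow(Add(-10, -3), -1), Add(3, Mul(-1, -13))), 1)), Pow(Add(66, -83), -1)) = Mul(Add(11, Add(Mul(Pow(-13, -1), Add(3, 13)), 1)), Pow(-17, -1)) = Mul(Add(11, Add(Mul(Rational(-1, 13), 16), 1)), Rational(-1, 17)) = Mul(Add(11, Add(Rational(-16, 13), 1)), Rational(-1, 17)) = Mul(Add(11, Rational(-3, 13)), Rational(-1, 17)) = Mul(Rational(140, 13), Rational(-1, 17)) = Rational(-140, 221)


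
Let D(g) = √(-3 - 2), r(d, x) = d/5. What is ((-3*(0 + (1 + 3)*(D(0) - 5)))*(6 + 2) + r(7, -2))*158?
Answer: 380306/5 - 15168*I*√5 ≈ 76061.0 - 33917.0*I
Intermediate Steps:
r(d, x) = d/5 (r(d, x) = d*(⅕) = d/5)
D(g) = I*√5 (D(g) = √(-5) = I*√5)
((-3*(0 + (1 + 3)*(D(0) - 5)))*(6 + 2) + r(7, -2))*158 = ((-3*(0 + (1 + 3)*(I*√5 - 5)))*(6 + 2) + (⅕)*7)*158 = (-3*(0 + 4*(-5 + I*√5))*8 + 7/5)*158 = (-3*(0 + (-20 + 4*I*√5))*8 + 7/5)*158 = (-3*(-20 + 4*I*√5)*8 + 7/5)*158 = ((60 - 12*I*√5)*8 + 7/5)*158 = ((480 - 96*I*√5) + 7/5)*158 = (2407/5 - 96*I*√5)*158 = 380306/5 - 15168*I*√5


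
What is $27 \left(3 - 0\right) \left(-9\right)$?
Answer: $-729$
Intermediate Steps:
$27 \left(3 - 0\right) \left(-9\right) = 27 \left(3 + 0\right) \left(-9\right) = 27 \cdot 3 \left(-9\right) = 81 \left(-9\right) = -729$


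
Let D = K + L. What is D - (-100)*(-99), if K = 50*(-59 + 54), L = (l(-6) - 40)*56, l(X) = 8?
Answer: -11942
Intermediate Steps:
L = -1792 (L = (8 - 40)*56 = -32*56 = -1792)
K = -250 (K = 50*(-5) = -250)
D = -2042 (D = -250 - 1792 = -2042)
D - (-100)*(-99) = -2042 - (-100)*(-99) = -2042 - 1*9900 = -2042 - 9900 = -11942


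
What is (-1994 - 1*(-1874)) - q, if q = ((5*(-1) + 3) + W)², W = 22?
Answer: -520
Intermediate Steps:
q = 400 (q = ((5*(-1) + 3) + 22)² = ((-5 + 3) + 22)² = (-2 + 22)² = 20² = 400)
(-1994 - 1*(-1874)) - q = (-1994 - 1*(-1874)) - 1*400 = (-1994 + 1874) - 400 = -120 - 400 = -520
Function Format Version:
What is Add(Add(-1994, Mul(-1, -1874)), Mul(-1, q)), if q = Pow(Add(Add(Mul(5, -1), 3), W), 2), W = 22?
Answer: -520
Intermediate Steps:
q = 400 (q = Pow(Add(Add(Mul(5, -1), 3), 22), 2) = Pow(Add(Add(-5, 3), 22), 2) = Pow(Add(-2, 22), 2) = Pow(20, 2) = 400)
Add(Add(-1994, Mul(-1, -1874)), Mul(-1, q)) = Add(Add(-1994, Mul(-1, -1874)), Mul(-1, 400)) = Add(Add(-1994, 1874), -400) = Add(-120, -400) = -520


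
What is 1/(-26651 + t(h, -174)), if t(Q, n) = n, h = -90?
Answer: -1/26825 ≈ -3.7279e-5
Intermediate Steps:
1/(-26651 + t(h, -174)) = 1/(-26651 - 174) = 1/(-26825) = -1/26825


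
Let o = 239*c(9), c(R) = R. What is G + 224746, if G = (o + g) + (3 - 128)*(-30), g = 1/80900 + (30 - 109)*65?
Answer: 18243920801/80900 ≈ 2.2551e+5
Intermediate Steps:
o = 2151 (o = 239*9 = 2151)
g = -415421499/80900 (g = 1/80900 - 79*65 = 1/80900 - 5135 = -415421499/80900 ≈ -5135.0)
G = 61969401/80900 (G = (2151 - 415421499/80900) + (3 - 128)*(-30) = -241405599/80900 - 125*(-30) = -241405599/80900 + 3750 = 61969401/80900 ≈ 766.00)
G + 224746 = 61969401/80900 + 224746 = 18243920801/80900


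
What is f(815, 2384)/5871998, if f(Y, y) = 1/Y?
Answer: 1/4785678370 ≈ 2.0896e-10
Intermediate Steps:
f(815, 2384)/5871998 = 1/(815*5871998) = (1/815)*(1/5871998) = 1/4785678370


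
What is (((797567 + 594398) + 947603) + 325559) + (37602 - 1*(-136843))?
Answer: 2839572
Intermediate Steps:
(((797567 + 594398) + 947603) + 325559) + (37602 - 1*(-136843)) = ((1391965 + 947603) + 325559) + (37602 + 136843) = (2339568 + 325559) + 174445 = 2665127 + 174445 = 2839572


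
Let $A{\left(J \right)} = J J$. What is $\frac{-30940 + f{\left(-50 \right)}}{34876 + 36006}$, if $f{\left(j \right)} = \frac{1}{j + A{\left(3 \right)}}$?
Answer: $- \frac{1268541}{2906162} \approx -0.4365$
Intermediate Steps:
$A{\left(J \right)} = J^{2}$
$f{\left(j \right)} = \frac{1}{9 + j}$ ($f{\left(j \right)} = \frac{1}{j + 3^{2}} = \frac{1}{j + 9} = \frac{1}{9 + j}$)
$\frac{-30940 + f{\left(-50 \right)}}{34876 + 36006} = \frac{-30940 + \frac{1}{9 - 50}}{34876 + 36006} = \frac{-30940 + \frac{1}{-41}}{70882} = \left(-30940 - \frac{1}{41}\right) \frac{1}{70882} = \left(- \frac{1268541}{41}\right) \frac{1}{70882} = - \frac{1268541}{2906162}$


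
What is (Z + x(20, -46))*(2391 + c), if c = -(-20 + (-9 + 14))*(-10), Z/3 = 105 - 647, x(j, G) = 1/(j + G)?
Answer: -94742757/26 ≈ -3.6440e+6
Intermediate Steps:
x(j, G) = 1/(G + j)
Z = -1626 (Z = 3*(105 - 647) = 3*(-542) = -1626)
c = -150 (c = -(-20 + 5)*(-10) = -(-15)*(-10) = -1*150 = -150)
(Z + x(20, -46))*(2391 + c) = (-1626 + 1/(-46 + 20))*(2391 - 150) = (-1626 + 1/(-26))*2241 = (-1626 - 1/26)*2241 = -42277/26*2241 = -94742757/26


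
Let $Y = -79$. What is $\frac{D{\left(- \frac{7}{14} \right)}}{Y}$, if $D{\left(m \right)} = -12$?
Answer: $\frac{12}{79} \approx 0.1519$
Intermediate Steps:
$\frac{D{\left(- \frac{7}{14} \right)}}{Y} = - \frac{12}{-79} = \left(-12\right) \left(- \frac{1}{79}\right) = \frac{12}{79}$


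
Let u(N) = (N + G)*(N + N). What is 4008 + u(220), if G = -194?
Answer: 15448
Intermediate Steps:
u(N) = 2*N*(-194 + N) (u(N) = (N - 194)*(N + N) = (-194 + N)*(2*N) = 2*N*(-194 + N))
4008 + u(220) = 4008 + 2*220*(-194 + 220) = 4008 + 2*220*26 = 4008 + 11440 = 15448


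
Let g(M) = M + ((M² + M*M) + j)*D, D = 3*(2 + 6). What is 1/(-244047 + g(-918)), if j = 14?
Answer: 1/40206123 ≈ 2.4872e-8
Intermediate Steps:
D = 24 (D = 3*8 = 24)
g(M) = 336 + M + 48*M² (g(M) = M + ((M² + M*M) + 14)*24 = M + ((M² + M²) + 14)*24 = M + (2*M² + 14)*24 = M + (14 + 2*M²)*24 = M + (336 + 48*M²) = 336 + M + 48*M²)
1/(-244047 + g(-918)) = 1/(-244047 + (336 - 918 + 48*(-918)²)) = 1/(-244047 + (336 - 918 + 48*842724)) = 1/(-244047 + (336 - 918 + 40450752)) = 1/(-244047 + 40450170) = 1/40206123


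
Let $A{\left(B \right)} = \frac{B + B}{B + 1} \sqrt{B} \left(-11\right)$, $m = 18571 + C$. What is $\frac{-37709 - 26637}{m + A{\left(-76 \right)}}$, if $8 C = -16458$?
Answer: $- \frac{8693948925000}{2231523085979} - \frac{23473420800 i \sqrt{19}}{2231523085979} \approx -3.896 - 0.045851 i$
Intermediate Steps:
$C = - \frac{8229}{4}$ ($C = \frac{1}{8} \left(-16458\right) = - \frac{8229}{4} \approx -2057.3$)
$m = \frac{66055}{4}$ ($m = 18571 - \frac{8229}{4} = \frac{66055}{4} \approx 16514.0$)
$A{\left(B \right)} = - \frac{22 B^{\frac{3}{2}}}{1 + B}$ ($A{\left(B \right)} = \frac{2 B}{1 + B} \sqrt{B} \left(-11\right) = \frac{2 B^{\frac{3}{2}}}{1 + B} \left(-11\right) = - \frac{22 B^{\frac{3}{2}}}{1 + B}$)
$\frac{-37709 - 26637}{m + A{\left(-76 \right)}} = \frac{-37709 - 26637}{\frac{66055}{4} - \frac{22 \left(-76\right)^{\frac{3}{2}}}{1 - 76}} = - \frac{64346}{\frac{66055}{4} - \frac{22 \left(- 152 i \sqrt{19}\right)}{-75}} = - \frac{64346}{\frac{66055}{4} - 22 \left(- 152 i \sqrt{19}\right) \left(- \frac{1}{75}\right)} = - \frac{64346}{\frac{66055}{4} - \frac{3344 i \sqrt{19}}{75}}$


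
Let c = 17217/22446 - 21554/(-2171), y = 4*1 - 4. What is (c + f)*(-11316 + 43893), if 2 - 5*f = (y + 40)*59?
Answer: -31268371127013/2082490 ≈ -1.5015e+7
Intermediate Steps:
y = 0 (y = 4 - 4 = 0)
c = 4454523/416498 (c = 17217*(1/22446) - 21554*(-1/2171) = 1913/2494 + 1658/167 = 4454523/416498 ≈ 10.695)
f = -2358/5 (f = ⅖ - (0 + 40)*59/5 = ⅖ - 8*59 = ⅖ - ⅕*2360 = ⅖ - 472 = -2358/5 ≈ -471.60)
(c + f)*(-11316 + 43893) = (4454523/416498 - 2358/5)*(-11316 + 43893) = -959829669/2082490*32577 = -31268371127013/2082490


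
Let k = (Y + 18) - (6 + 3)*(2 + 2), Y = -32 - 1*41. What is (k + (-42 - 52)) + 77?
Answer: -108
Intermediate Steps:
Y = -73 (Y = -32 - 41 = -73)
k = -91 (k = (-73 + 18) - (6 + 3)*(2 + 2) = -55 - 9*4 = -55 - 1*36 = -55 - 36 = -91)
(k + (-42 - 52)) + 77 = (-91 + (-42 - 52)) + 77 = (-91 - 94) + 77 = -185 + 77 = -108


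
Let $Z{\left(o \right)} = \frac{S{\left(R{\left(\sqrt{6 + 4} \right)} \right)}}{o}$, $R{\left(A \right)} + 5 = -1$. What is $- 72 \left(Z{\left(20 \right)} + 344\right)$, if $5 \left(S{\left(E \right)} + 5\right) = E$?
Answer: $- \frac{618642}{25} \approx -24746.0$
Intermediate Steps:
$R{\left(A \right)} = -6$ ($R{\left(A \right)} = -5 - 1 = -6$)
$S{\left(E \right)} = -5 + \frac{E}{5}$
$Z{\left(o \right)} = - \frac{31}{5 o}$ ($Z{\left(o \right)} = \frac{-5 + \frac{1}{5} \left(-6\right)}{o} = \frac{-5 - \frac{6}{5}}{o} = - \frac{31}{5 o}$)
$- 72 \left(Z{\left(20 \right)} + 344\right) = - 72 \left(- \frac{31}{5 \cdot 20} + 344\right) = - 72 \left(\left(- \frac{31}{5}\right) \frac{1}{20} + 344\right) = - 72 \left(- \frac{31}{100} + 344\right) = \left(-72\right) \frac{34369}{100} = - \frac{618642}{25}$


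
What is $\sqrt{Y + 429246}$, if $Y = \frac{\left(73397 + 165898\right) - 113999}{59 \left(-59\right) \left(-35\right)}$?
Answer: $\frac{\sqrt{1830405909710}}{2065} \approx 655.17$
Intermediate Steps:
$Y = \frac{125296}{121835}$ ($Y = \frac{239295 - 113999}{\left(-3481\right) \left(-35\right)} = \frac{125296}{121835} \approx 1.0284$)
$\sqrt{Y + 429246} = \sqrt{\frac{125296}{121835} + 429246} = \sqrt{\frac{52297311706}{121835}} = \frac{\sqrt{1830405909710}}{2065}$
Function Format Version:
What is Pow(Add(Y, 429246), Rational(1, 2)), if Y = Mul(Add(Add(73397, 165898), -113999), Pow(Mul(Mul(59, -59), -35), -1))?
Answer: Mul(Rational(1, 2065), Pow(1830405909710, Rational(1, 2))) ≈ 655.17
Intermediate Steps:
Y = Rational(125296, 121835) (Y = Mul(Add(239295, -113999), Pow(Mul(-3481, -35), -1)) = Mul(125296, Pow(121835, -1)) = Mul(125296, Rational(1, 121835)) = Rational(125296, 121835) ≈ 1.0284)
Pow(Add(Y, 429246), Rational(1, 2)) = Pow(Add(Rational(125296, 121835), 429246), Rational(1, 2)) = Pow(Rational(52297311706, 121835), Rational(1, 2)) = Mul(Rational(1, 2065), Pow(1830405909710, Rational(1, 2)))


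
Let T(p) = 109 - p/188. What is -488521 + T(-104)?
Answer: -22955338/47 ≈ -4.8841e+5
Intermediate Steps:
T(p) = 109 - p/188
-488521 + T(-104) = -488521 + (109 - 1/188*(-104)) = -488521 + (109 + 26/47) = -488521 + 5149/47 = -22955338/47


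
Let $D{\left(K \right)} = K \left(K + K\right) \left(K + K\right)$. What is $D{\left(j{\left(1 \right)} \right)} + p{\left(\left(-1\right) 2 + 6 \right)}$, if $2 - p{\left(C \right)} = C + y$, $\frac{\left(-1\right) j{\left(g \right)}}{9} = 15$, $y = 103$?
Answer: $-9841605$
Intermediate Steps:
$j{\left(g \right)} = -135$ ($j{\left(g \right)} = \left(-9\right) 15 = -135$)
$p{\left(C \right)} = -101 - C$ ($p{\left(C \right)} = 2 - \left(C + 103\right) = 2 - \left(103 + C\right) = -101 - C$)
$D{\left(K \right)} = 4 K^{3}$ ($D{\left(K \right)} = K 2 K 2 K = K 4 K^{2} = 4 K^{3}$)
$D{\left(j{\left(1 \right)} \right)} + p{\left(\left(-1\right) 2 + 6 \right)} = 4 \left(-135\right)^{3} - \left(107 - 2\right) = 4 \left(-2460375\right) - 105 = -9841500 - 105 = -9841605$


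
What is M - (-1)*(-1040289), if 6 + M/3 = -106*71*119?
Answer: -3727089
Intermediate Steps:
M = -2686800 (M = -18 + 3*(-106*71*119) = -18 + 3*(-7526*119) = -18 + 3*(-895594) = -18 - 2686782 = -2686800)
M - (-1)*(-1040289) = -2686800 - (-1)*(-1040289) = -2686800 - 1*1040289 = -2686800 - 1040289 = -3727089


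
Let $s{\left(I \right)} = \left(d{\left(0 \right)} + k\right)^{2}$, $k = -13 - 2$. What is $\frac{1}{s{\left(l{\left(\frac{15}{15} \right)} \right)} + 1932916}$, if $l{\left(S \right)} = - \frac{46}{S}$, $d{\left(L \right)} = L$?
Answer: $\frac{1}{1933141} \approx 5.1729 \cdot 10^{-7}$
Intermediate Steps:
$k = -15$ ($k = -13 - 2 = -15$)
$s{\left(I \right)} = 225$ ($s{\left(I \right)} = \left(0 - 15\right)^{2} = \left(-15\right)^{2} = 225$)
$\frac{1}{s{\left(l{\left(\frac{15}{15} \right)} \right)} + 1932916} = \frac{1}{225 + 1932916} = \frac{1}{1933141}$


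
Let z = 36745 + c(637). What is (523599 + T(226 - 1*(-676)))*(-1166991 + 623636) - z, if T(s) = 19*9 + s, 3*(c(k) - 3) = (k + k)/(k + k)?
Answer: -855249573925/3 ≈ -2.8508e+11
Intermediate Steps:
c(k) = 10/3 (c(k) = 3 + ((k + k)/(k + k))/3 = 3 + ((2*k)/((2*k)))/3 = 3 + ((2*k)*(1/(2*k)))/3 = 3 + (⅓)*1 = 3 + ⅓ = 10/3)
T(s) = 171 + s
z = 110245/3 (z = 36745 + 10/3 = 110245/3 ≈ 36748.)
(523599 + T(226 - 1*(-676)))*(-1166991 + 623636) - z = (523599 + (171 + (226 - 1*(-676))))*(-1166991 + 623636) - 1*110245/3 = (523599 + (171 + (226 + 676)))*(-543355) - 110245/3 = (523599 + (171 + 902))*(-543355) - 110245/3 = (523599 + 1073)*(-543355) - 110245/3 = 524672*(-543355) - 110245/3 = -285083154560 - 110245/3 = -855249573925/3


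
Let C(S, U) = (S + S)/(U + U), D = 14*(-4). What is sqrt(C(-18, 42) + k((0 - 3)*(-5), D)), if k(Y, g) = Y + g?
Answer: I*sqrt(2030)/7 ≈ 6.4365*I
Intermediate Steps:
D = -56
C(S, U) = S/U (C(S, U) = (2*S)/((2*U)) = (2*S)*(1/(2*U)) = S/U)
sqrt(C(-18, 42) + k((0 - 3)*(-5), D)) = sqrt(-18/42 + ((0 - 3)*(-5) - 56)) = sqrt(-18*1/42 + (-3*(-5) - 56)) = sqrt(-3/7 + (15 - 56)) = sqrt(-3/7 - 41) = sqrt(-290/7) = I*sqrt(2030)/7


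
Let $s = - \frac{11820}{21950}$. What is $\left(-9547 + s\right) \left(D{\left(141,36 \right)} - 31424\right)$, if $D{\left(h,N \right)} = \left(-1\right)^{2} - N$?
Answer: $\frac{659281449773}{2195} \approx 3.0036 \cdot 10^{8}$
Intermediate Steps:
$D{\left(h,N \right)} = 1 - N$
$s = - \frac{1182}{2195}$ ($s = \left(-11820\right) \frac{1}{21950} = - \frac{1182}{2195} \approx -0.5385$)
$\left(-9547 + s\right) \left(D{\left(141,36 \right)} - 31424\right) = \left(-9547 - \frac{1182}{2195}\right) \left(\left(1 - 36\right) - 31424\right) = - \frac{20956847 \left(\left(1 - 36\right) - 31424\right)}{2195} = - \frac{20956847 \left(-35 - 31424\right)}{2195} = \left(- \frac{20956847}{2195}\right) \left(-31459\right) = \frac{659281449773}{2195}$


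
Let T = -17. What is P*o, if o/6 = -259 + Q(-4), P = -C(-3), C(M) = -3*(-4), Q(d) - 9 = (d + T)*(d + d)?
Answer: 5904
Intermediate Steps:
Q(d) = 9 + 2*d*(-17 + d) (Q(d) = 9 + (d - 17)*(d + d) = 9 + (-17 + d)*(2*d) = 9 + 2*d*(-17 + d))
C(M) = 12
P = -12 (P = -1*12 = -12)
o = -492 (o = 6*(-259 + (9 - 34*(-4) + 2*(-4)**2)) = 6*(-259 + (9 + 136 + 2*16)) = 6*(-259 + (9 + 136 + 32)) = 6*(-259 + 177) = 6*(-82) = -492)
P*o = -12*(-492) = 5904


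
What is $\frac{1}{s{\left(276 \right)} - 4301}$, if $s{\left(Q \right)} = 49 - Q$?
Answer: $- \frac{1}{4528} \approx -0.00022085$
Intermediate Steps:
$\frac{1}{s{\left(276 \right)} - 4301} = \frac{1}{\left(49 - 276\right) - 4301} = \frac{1}{-227 - 4301} = \frac{1}{-4528} = - \frac{1}{4528}$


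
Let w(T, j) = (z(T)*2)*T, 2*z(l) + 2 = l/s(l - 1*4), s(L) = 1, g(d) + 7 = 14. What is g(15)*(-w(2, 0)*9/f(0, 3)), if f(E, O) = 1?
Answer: 0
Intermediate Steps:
g(d) = 7 (g(d) = -7 + 14 = 7)
z(l) = -1 + l/2 (z(l) = -1 + (l/1)/2 = -1 + (l*1)/2 = -1 + l/2)
w(T, j) = T*(-2 + T) (w(T, j) = ((-1 + T/2)*2)*T = (-2 + T)*T = T*(-2 + T))
g(15)*(-w(2, 0)*9/f(0, 3)) = 7*(-2*(-2 + 2)*9/1) = 7*(-2*0*9*1) = 7*(-0*9) = 7*(-1*0) = 7*0 = 0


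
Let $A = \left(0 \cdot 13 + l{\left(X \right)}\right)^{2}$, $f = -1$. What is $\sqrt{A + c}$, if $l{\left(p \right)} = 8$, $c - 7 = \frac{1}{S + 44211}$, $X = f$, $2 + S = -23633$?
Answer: $\frac{\sqrt{1878713542}}{5144} \approx 8.4261$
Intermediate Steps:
$S = -23635$ ($S = -2 - 23633 = -23635$)
$X = -1$
$c = \frac{144033}{20576}$ ($c = 7 + \frac{1}{-23635 + 44211} = 7 + \frac{1}{20576} = \frac{144033}{20576} \approx 7.0$)
$A = 64$ ($A = \left(0 \cdot 13 + 8\right)^{2} = \left(0 + 8\right)^{2} = 8^{2} = 64$)
$\sqrt{A + c} = \sqrt{64 + \frac{144033}{20576}} = \sqrt{\frac{1460897}{20576}} = \frac{\sqrt{1878713542}}{5144}$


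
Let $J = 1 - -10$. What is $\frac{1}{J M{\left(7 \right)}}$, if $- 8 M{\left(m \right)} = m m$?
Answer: $- \frac{8}{539} \approx -0.014842$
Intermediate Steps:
$M{\left(m \right)} = - \frac{m^{2}}{8}$ ($M{\left(m \right)} = - \frac{m m}{8} = - \frac{m^{2}}{8}$)
$J = 11$ ($J = 1 + 10 = 11$)
$\frac{1}{J M{\left(7 \right)}} = \frac{1}{11 \left(- \frac{7^{2}}{8}\right)} = \frac{1}{11 \left(\left(- \frac{1}{8}\right) 49\right)} = \frac{1}{11 \left(- \frac{49}{8}\right)} = \frac{1}{- \frac{539}{8}} = - \frac{8}{539}$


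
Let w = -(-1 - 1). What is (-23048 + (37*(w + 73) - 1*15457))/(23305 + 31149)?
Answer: -17865/27227 ≈ -0.65615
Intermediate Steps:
w = 2 (w = -1*(-2) = 2)
(-23048 + (37*(w + 73) - 1*15457))/(23305 + 31149) = (-23048 + (37*(2 + 73) - 1*15457))/(23305 + 31149) = (-23048 + (37*75 - 15457))/54454 = (-23048 + (2775 - 15457))*(1/54454) = (-23048 - 12682)*(1/54454) = -35730*1/54454 = -17865/27227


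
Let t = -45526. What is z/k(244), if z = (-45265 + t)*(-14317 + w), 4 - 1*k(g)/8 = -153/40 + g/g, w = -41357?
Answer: 8424496890/91 ≈ 9.2577e+7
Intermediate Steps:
k(g) = 273/5 (k(g) = 32 - 8*(-153/40 + g/g) = 32 - 8*(-153*1/40 + 1) = 32 - 8*(-153/40 + 1) = 32 - 8*(-113/40) = 32 + 113/5 = 273/5)
z = 5054698134 (z = (-45265 - 45526)*(-14317 - 41357) = -90791*(-55674) = 5054698134)
z/k(244) = 5054698134/(273/5) = 5054698134*(5/273) = 8424496890/91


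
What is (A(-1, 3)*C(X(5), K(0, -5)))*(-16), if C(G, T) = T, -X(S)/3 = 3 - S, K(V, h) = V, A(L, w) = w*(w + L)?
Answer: 0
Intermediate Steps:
A(L, w) = w*(L + w)
X(S) = -9 + 3*S (X(S) = -3*(3 - S) = -9 + 3*S)
(A(-1, 3)*C(X(5), K(0, -5)))*(-16) = ((3*(-1 + 3))*0)*(-16) = ((3*2)*0)*(-16) = (6*0)*(-16) = 0*(-16) = 0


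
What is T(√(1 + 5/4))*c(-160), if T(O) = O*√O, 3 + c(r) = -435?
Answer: -657*√6/2 ≈ -804.66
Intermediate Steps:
c(r) = -438 (c(r) = -3 - 435 = -438)
T(O) = O^(3/2)
T(√(1 + 5/4))*c(-160) = (√(1 + 5/4))^(3/2)*(-438) = (√(9/4))^(3/2)*(-438) = (3/2)^(3/2)*(-438) = (3*√6/4)*(-438) = -657*√6/2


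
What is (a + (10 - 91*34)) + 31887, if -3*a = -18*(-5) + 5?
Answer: 86314/3 ≈ 28771.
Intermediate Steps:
a = -95/3 (a = -(-18*(-5) + 5)/3 = -(90 + 5)/3 = -⅓*95 = -95/3 ≈ -31.667)
(a + (10 - 91*34)) + 31887 = (-95/3 + (10 - 91*34)) + 31887 = (-95/3 + (10 - 3094)) + 31887 = (-95/3 - 3084) + 31887 = -9347/3 + 31887 = 86314/3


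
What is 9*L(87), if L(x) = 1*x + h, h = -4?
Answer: 747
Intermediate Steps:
L(x) = -4 + x (L(x) = 1*x - 4 = x - 4 = -4 + x)
9*L(87) = 9*(-4 + 87) = 9*83 = 747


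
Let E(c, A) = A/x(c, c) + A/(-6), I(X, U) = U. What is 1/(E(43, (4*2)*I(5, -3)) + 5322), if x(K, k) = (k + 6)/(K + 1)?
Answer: 49/259918 ≈ 0.00018852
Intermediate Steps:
x(K, k) = (6 + k)/(1 + K)
E(c, A) = -A/6 + A*(1 + c)/(6 + c) (E(c, A) = A/(((6 + c)/(1 + c))) + A/(-6) = A*((1 + c)/(6 + c)) + A*(-⅙) = A*(1 + c)/(6 + c) - A/6 = -A/6 + A*(1 + c)/(6 + c))
1/(E(43, (4*2)*I(5, -3)) + 5322) = 1/((⅚)*((4*2)*(-3))*43/(6 + 43) + 5322) = 1/((⅚)*(8*(-3))*43/49 + 5322) = 1/((⅚)*(-24)*43*(1/49) + 5322) = 1/(-860/49 + 5322) = 1/(259918/49) = 49/259918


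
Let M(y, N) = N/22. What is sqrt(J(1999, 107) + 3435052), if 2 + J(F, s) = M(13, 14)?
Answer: sqrt(415641127)/11 ≈ 1853.4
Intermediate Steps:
M(y, N) = N/22 (M(y, N) = N*(1/22) = N/22)
J(F, s) = -15/11 (J(F, s) = -2 + (1/22)*14 = -2 + 7/11 = -15/11)
sqrt(J(1999, 107) + 3435052) = sqrt(-15/11 + 3435052) = sqrt(37785557/11) = sqrt(415641127)/11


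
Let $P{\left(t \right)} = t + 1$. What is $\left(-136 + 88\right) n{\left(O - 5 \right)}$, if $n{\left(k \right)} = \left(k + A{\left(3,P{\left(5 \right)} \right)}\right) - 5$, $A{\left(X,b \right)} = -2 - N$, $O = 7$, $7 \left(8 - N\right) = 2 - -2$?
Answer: $\frac{4176}{7} \approx 596.57$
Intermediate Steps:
$N = \frac{52}{7}$ ($N = 8 - \frac{2 - -2}{7} = 8 - \frac{2 + 2}{7} = 8 - \frac{4}{7} = \frac{52}{7} \approx 7.4286$)
$P{\left(t \right)} = 1 + t$
$A{\left(X,b \right)} = - \frac{66}{7}$ ($A{\left(X,b \right)} = -2 - \frac{52}{7} = - \frac{66}{7}$)
$n{\left(k \right)} = - \frac{101}{7} + k$ ($n{\left(k \right)} = \left(k - \frac{66}{7}\right) - 5 = \left(- \frac{66}{7} + k\right) - 5 = - \frac{101}{7} + k$)
$\left(-136 + 88\right) n{\left(O - 5 \right)} = \left(-136 + 88\right) \left(- \frac{101}{7} + \left(7 - 5\right)\right) = - 48 \left(- \frac{101}{7} + \left(7 - 5\right)\right) = - 48 \left(- \frac{101}{7} + 2\right) = \left(-48\right) \left(- \frac{87}{7}\right) = \frac{4176}{7}$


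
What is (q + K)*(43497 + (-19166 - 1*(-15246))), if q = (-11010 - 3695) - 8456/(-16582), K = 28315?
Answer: 4466056195826/8291 ≈ 5.3866e+8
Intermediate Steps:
q = -121914927/8291 (q = -14705 - 8456*(-1/16582) = -14705 + 4228/8291 = -121914927/8291 ≈ -14704.)
(q + K)*(43497 + (-19166 - 1*(-15246))) = (-121914927/8291 + 28315)*(43497 + (-19166 - 1*(-15246))) = 112844738*(43497 + (-19166 + 15246))/8291 = 112844738*(43497 - 3920)/8291 = (112844738/8291)*39577 = 4466056195826/8291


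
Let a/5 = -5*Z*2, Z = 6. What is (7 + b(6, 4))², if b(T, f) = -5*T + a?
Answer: 104329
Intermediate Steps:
a = -300 (a = 5*(-5*6*2) = 5*(-30*2) = 5*(-60) = -300)
b(T, f) = -300 - 5*T (b(T, f) = -5*T - 300 = -300 - 5*T)
(7 + b(6, 4))² = (7 + (-300 - 5*6))² = (7 + (-300 - 30))² = (7 - 330)² = (-323)² = 104329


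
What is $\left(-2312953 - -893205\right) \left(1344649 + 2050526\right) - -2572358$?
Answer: $-4820290343542$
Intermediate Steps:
$\left(-2312953 - -893205\right) \left(1344649 + 2050526\right) - -2572358 = \left(-2312953 + 893205\right) 3395175 + 2572358 = \left(-1419748\right) 3395175 + 2572358 = -4820292915900 + 2572358 = -4820290343542$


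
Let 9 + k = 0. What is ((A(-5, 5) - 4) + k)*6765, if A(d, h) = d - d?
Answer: -87945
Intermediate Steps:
A(d, h) = 0
k = -9 (k = -9 + 0 = -9)
((A(-5, 5) - 4) + k)*6765 = ((0 - 4) - 9)*6765 = (-4 - 9)*6765 = -13*6765 = -87945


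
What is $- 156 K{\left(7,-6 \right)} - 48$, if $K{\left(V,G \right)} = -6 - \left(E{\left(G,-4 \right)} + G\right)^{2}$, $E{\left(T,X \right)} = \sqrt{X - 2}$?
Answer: $5568 - 1872 i \sqrt{6} \approx 5568.0 - 4585.4 i$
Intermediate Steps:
$E{\left(T,X \right)} = \sqrt{-2 + X}$
$K{\left(V,G \right)} = -6 - \left(G + i \sqrt{6}\right)^{2}$ ($K{\left(V,G \right)} = -6 - \left(\sqrt{-2 - 4} + G\right)^{2} = -6 - \left(\sqrt{-6} + G\right)^{2} = -6 - \left(i \sqrt{6} + G\right)^{2} = -6 - \left(G + i \sqrt{6}\right)^{2}$)
$- 156 K{\left(7,-6 \right)} - 48 = - 156 \left(-6 - \left(-6 + i \sqrt{6}\right)^{2}\right) - 48 = \left(936 + 156 \left(-6 + i \sqrt{6}\right)^{2}\right) - 48 = 888 + 156 \left(-6 + i \sqrt{6}\right)^{2}$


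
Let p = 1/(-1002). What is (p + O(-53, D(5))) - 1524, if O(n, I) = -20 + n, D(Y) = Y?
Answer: -1600195/1002 ≈ -1597.0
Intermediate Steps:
p = -1/1002 ≈ -0.00099800
(p + O(-53, D(5))) - 1524 = (-1/1002 + (-20 - 53)) - 1524 = (-1/1002 - 73) - 1524 = -73147/1002 - 1524 = -1600195/1002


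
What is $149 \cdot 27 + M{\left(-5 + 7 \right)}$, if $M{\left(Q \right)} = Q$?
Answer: $4025$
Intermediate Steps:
$149 \cdot 27 + M{\left(-5 + 7 \right)} = 149 \cdot 27 + \left(-5 + 7\right) = 4023 + 2 = 4025$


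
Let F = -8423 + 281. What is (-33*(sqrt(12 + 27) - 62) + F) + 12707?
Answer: 6611 - 33*sqrt(39) ≈ 6404.9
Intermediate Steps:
F = -8142
(-33*(sqrt(12 + 27) - 62) + F) + 12707 = (-33*(sqrt(12 + 27) - 62) - 8142) + 12707 = (-33*(sqrt(39) - 62) - 8142) + 12707 = (-33*(-62 + sqrt(39)) - 8142) + 12707 = ((2046 - 33*sqrt(39)) - 8142) + 12707 = (-6096 - 33*sqrt(39)) + 12707 = 6611 - 33*sqrt(39)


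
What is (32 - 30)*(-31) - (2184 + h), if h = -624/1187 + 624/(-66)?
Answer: -29195710/13057 ≈ -2236.0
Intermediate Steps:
h = -130312/13057 (h = -624*1/1187 + 624*(-1/66) = -624/1187 - 104/11 = -130312/13057 ≈ -9.9802)
(32 - 30)*(-31) - (2184 + h) = (32 - 30)*(-31) - (2184 - 130312/13057) = 2*(-31) - 1*28386176/13057 = -62 - 28386176/13057 = -29195710/13057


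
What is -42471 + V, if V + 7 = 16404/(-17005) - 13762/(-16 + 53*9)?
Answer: -333239582844/7839305 ≈ -42509.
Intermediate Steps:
V = -296460189/7839305 (V = -7 + (16404/(-17005) - 13762/(-16 + 53*9)) = -7 + (16404*(-1/17005) - 13762/(-16 + 477)) = -7 + (-16404/17005 - 13762/461) = -7 - 241585054/7839305 = -296460189/7839305 ≈ -37.817)
-42471 + V = -42471 - 296460189/7839305 = -333239582844/7839305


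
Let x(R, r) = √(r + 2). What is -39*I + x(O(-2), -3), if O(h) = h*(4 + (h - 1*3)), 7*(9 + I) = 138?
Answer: -2925/7 + I ≈ -417.86 + 1.0*I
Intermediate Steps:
I = 75/7 (I = -9 + (⅐)*138 = -9 + 138/7 = 75/7 ≈ 10.714)
O(h) = h*(1 + h) (O(h) = h*(4 + (h - 3)) = h*(4 + (-3 + h)) = h*(1 + h))
x(R, r) = √(2 + r)
-39*I + x(O(-2), -3) = -39*75/7 + √(2 - 3) = -2925/7 + √(-1) = -2925/7 + I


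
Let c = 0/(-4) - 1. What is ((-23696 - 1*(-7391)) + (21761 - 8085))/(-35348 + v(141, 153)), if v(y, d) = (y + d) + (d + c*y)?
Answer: 2629/35042 ≈ 0.075024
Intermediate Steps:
c = -1 (c = 0*(-¼) - 1 = 0 - 1 = -1)
v(y, d) = 2*d (v(y, d) = (y + d) + (d - y) = (d + y) + (d - y) = 2*d)
((-23696 - 1*(-7391)) + (21761 - 8085))/(-35348 + v(141, 153)) = ((-23696 - 1*(-7391)) + (21761 - 8085))/(-35348 + 2*153) = ((-23696 + 7391) + 13676)/(-35348 + 306) = (-16305 + 13676)/(-35042) = -2629*(-1/35042) = 2629/35042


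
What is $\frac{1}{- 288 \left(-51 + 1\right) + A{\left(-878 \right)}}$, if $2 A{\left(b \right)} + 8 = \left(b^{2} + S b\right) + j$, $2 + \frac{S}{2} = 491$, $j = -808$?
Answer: $- \frac{1}{29908} \approx -3.3436 \cdot 10^{-5}$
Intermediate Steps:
$S = 978$ ($S = -4 + 2 \cdot 491 = -4 + 982 = 978$)
$A{\left(b \right)} = -408 + \frac{b^{2}}{2} + 489 b$ ($A{\left(b \right)} = -4 + \frac{\left(b^{2} + 978 b\right) - 808}{2} = -4 + \frac{-808 + b^{2} + 978 b}{2} = -4 + \left(-404 + \frac{b^{2}}{2} + 489 b\right) = -408 + \frac{b^{2}}{2} + 489 b$)
$\frac{1}{- 288 \left(-51 + 1\right) + A{\left(-878 \right)}} = \frac{1}{- 288 \left(-51 + 1\right) + \left(-408 + \frac{\left(-878\right)^{2}}{2} + 489 \left(-878\right)\right)} = \frac{1}{\left(-288\right) \left(-50\right) - 44308} = \frac{1}{14400 - 44308} = \frac{1}{-29908} = - \frac{1}{29908}$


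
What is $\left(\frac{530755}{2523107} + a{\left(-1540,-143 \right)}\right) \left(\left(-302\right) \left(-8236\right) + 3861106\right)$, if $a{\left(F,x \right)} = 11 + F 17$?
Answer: $- \frac{419162172446235984}{2523107} \approx -1.6613 \cdot 10^{11}$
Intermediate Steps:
$a{\left(F,x \right)} = 11 + 17 F$
$\left(\frac{530755}{2523107} + a{\left(-1540,-143 \right)}\right) \left(\left(-302\right) \left(-8236\right) + 3861106\right) = \left(\frac{530755}{2523107} + \left(11 + 17 \left(-1540\right)\right)\right) \left(\left(-302\right) \left(-8236\right) + 3861106\right) = \left(530755 \cdot \frac{1}{2523107} + \left(11 - 26180\right)\right) \left(2487272 + 3861106\right) = \left(\frac{530755}{2523107} - 26169\right) 6348378 = \left(- \frac{66026656328}{2523107}\right) 6348378 = - \frac{419162172446235984}{2523107}$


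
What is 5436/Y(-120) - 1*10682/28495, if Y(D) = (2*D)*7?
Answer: -2880743/797860 ≈ -3.6106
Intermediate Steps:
Y(D) = 14*D
5436/Y(-120) - 1*10682/28495 = 5436/((14*(-120))) - 1*10682/28495 = 5436/(-1680) - 10682*1/28495 = 5436*(-1/1680) - 10682/28495 = -453/140 - 10682/28495 = -2880743/797860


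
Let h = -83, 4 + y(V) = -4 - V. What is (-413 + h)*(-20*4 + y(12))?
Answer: 49600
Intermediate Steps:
y(V) = -8 - V (y(V) = -4 + (-4 - V) = -8 - V)
(-413 + h)*(-20*4 + y(12)) = (-413 - 83)*(-20*4 + (-8 - 1*12)) = -496*(-80 + (-8 - 12)) = -496*(-80 - 20) = -496*(-100) = 49600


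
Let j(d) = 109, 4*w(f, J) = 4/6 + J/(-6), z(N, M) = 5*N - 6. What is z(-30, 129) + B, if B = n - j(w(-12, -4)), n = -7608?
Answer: -7873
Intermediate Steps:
z(N, M) = -6 + 5*N
w(f, J) = ⅙ - J/24 (w(f, J) = (4/6 + J/(-6))/4 = (4*(⅙) + J*(-⅙))/4 = (⅔ - J/6)/4 = ⅙ - J/24)
B = -7717 (B = -7608 - 1*109 = -7608 - 109 = -7717)
z(-30, 129) + B = (-6 + 5*(-30)) - 7717 = (-6 - 150) - 7717 = -156 - 7717 = -7873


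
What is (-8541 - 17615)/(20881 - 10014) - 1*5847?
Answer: -63565505/10867 ≈ -5849.4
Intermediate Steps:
(-8541 - 17615)/(20881 - 10014) - 1*5847 = -26156/10867 - 5847 = -63565505/10867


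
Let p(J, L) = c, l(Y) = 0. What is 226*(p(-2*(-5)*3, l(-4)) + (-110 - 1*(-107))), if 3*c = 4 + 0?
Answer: -1130/3 ≈ -376.67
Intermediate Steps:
c = 4/3 (c = (4 + 0)/3 = (⅓)*4 = 4/3 ≈ 1.3333)
p(J, L) = 4/3
226*(p(-2*(-5)*3, l(-4)) + (-110 - 1*(-107))) = 226*(4/3 + (-110 - 1*(-107))) = 226*(4/3 + (-110 + 107)) = 226*(4/3 - 3) = 226*(-5/3) = -1130/3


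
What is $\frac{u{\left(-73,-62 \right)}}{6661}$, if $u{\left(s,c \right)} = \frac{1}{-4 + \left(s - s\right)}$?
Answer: $- \frac{1}{26644} \approx -3.7532 \cdot 10^{-5}$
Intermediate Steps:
$u{\left(s,c \right)} = - \frac{1}{4}$ ($u{\left(s,c \right)} = \frac{1}{-4 + 0} = \frac{1}{-4} = - \frac{1}{4}$)
$\frac{u{\left(-73,-62 \right)}}{6661} = - \frac{1}{4 \cdot 6661} = \left(- \frac{1}{4}\right) \frac{1}{6661} = - \frac{1}{26644}$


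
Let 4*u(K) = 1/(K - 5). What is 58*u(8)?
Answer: 29/6 ≈ 4.8333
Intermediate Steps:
u(K) = 1/(4*(-5 + K)) (u(K) = 1/(4*(K - 5)) = 1/(4*(-5 + K)))
58*u(8) = 58*(1/(4*(-5 + 8))) = 58*((¼)/3) = 58*((¼)*(⅓)) = 58*(1/12) = 29/6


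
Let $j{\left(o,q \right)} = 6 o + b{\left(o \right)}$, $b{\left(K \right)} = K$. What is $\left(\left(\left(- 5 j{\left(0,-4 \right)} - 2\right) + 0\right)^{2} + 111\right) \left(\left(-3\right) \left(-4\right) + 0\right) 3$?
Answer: $4140$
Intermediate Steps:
$j{\left(o,q \right)} = 7 o$ ($j{\left(o,q \right)} = 6 o + o = 7 o$)
$\left(\left(\left(- 5 j{\left(0,-4 \right)} - 2\right) + 0\right)^{2} + 111\right) \left(\left(-3\right) \left(-4\right) + 0\right) 3 = \left(\left(\left(- 5 \cdot 7 \cdot 0 - 2\right) + 0\right)^{2} + 111\right) \left(\left(-3\right) \left(-4\right) + 0\right) 3 = \left(\left(\left(\left(-5\right) 0 - 2\right) + 0\right)^{2} + 111\right) \left(12 + 0\right) 3 = \left(\left(\left(0 - 2\right) + 0\right)^{2} + 111\right) 12 \cdot 3 = \left(\left(-2 + 0\right)^{2} + 111\right) 36 = \left(\left(-2\right)^{2} + 111\right) 36 = \left(4 + 111\right) 36 = 115 \cdot 36 = 4140$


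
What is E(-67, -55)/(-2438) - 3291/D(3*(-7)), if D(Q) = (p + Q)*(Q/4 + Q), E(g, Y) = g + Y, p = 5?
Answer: -1328703/170660 ≈ -7.7857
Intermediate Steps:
E(g, Y) = Y + g
D(Q) = 5*Q*(5 + Q)/4 (D(Q) = (5 + Q)*(Q/4 + Q) = (5 + Q)*(5*Q/4) = 5*Q*(5 + Q)/4)
E(-67, -55)/(-2438) - 3291/D(3*(-7)) = (-55 - 67)/(-2438) - 3291*(-4/(105*(5 + 3*(-7)))) = -122*(-1/2438) - 3291*(-4/(105*(5 - 21))) = 61/1219 - 3291/((5/4)*(-21)*(-16)) = 61/1219 - 3291/420 = 61/1219 - 3291*1/420 = 61/1219 - 1097/140 = -1328703/170660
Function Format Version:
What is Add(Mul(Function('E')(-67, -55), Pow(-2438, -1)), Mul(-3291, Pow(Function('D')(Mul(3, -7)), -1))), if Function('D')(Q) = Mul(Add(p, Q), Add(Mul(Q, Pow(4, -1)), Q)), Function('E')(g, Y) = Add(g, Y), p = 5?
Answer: Rational(-1328703, 170660) ≈ -7.7857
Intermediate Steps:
Function('E')(g, Y) = Add(Y, g)
Function('D')(Q) = Mul(Rational(5, 4), Q, Add(5, Q)) (Function('D')(Q) = Mul(Add(5, Q), Add(Mul(Q, Pow(4, -1)), Q)) = Mul(Add(5, Q), Add(Mul(Q, Rational(1, 4)), Q)) = Mul(Add(5, Q), Add(Mul(Rational(1, 4), Q), Q)) = Mul(Add(5, Q), Mul(Rational(5, 4), Q)) = Mul(Rational(5, 4), Q, Add(5, Q)))
Add(Mul(Function('E')(-67, -55), Pow(-2438, -1)), Mul(-3291, Pow(Function('D')(Mul(3, -7)), -1))) = Add(Mul(Add(-55, -67), Pow(-2438, -1)), Mul(-3291, Pow(Mul(Rational(5, 4), Mul(3, -7), Add(5, Mul(3, -7))), -1))) = Add(Mul(-122, Rational(-1, 2438)), Mul(-3291, Pow(Mul(Rational(5, 4), -21, Add(5, -21)), -1))) = Add(Rational(61, 1219), Mul(-3291, Pow(Mul(Rational(5, 4), -21, -16), -1))) = Add(Rational(61, 1219), Mul(-3291, Pow(420, -1))) = Add(Rational(61, 1219), Mul(-3291, Rational(1, 420))) = Add(Rational(61, 1219), Rational(-1097, 140)) = Rational(-1328703, 170660)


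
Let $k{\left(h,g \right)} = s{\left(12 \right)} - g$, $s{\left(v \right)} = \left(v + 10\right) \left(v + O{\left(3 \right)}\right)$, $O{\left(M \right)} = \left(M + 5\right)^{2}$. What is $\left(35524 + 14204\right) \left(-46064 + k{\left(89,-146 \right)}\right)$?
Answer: $-2200265088$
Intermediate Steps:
$O{\left(M \right)} = \left(5 + M\right)^{2}$
$s{\left(v \right)} = \left(10 + v\right) \left(64 + v\right)$ ($s{\left(v \right)} = \left(v + 10\right) \left(v + \left(5 + 3\right)^{2}\right) = \left(10 + v\right) \left(v + 8^{2}\right) = \left(10 + v\right) \left(v + 64\right) = \left(10 + v\right) \left(64 + v\right)$)
$k{\left(h,g \right)} = 1672 - g$ ($k{\left(h,g \right)} = \left(640 + 12^{2} + 74 \cdot 12\right) - g = \left(640 + 144 + 888\right) - g = 1672 - g$)
$\left(35524 + 14204\right) \left(-46064 + k{\left(89,-146 \right)}\right) = \left(35524 + 14204\right) \left(-46064 + \left(1672 - -146\right)\right) = 49728 \left(-46064 + \left(1672 + 146\right)\right) = 49728 \left(-46064 + 1818\right) = 49728 \left(-44246\right) = -2200265088$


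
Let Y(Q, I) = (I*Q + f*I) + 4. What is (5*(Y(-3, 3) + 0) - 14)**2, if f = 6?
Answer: 2601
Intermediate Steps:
Y(Q, I) = 4 + 6*I + I*Q (Y(Q, I) = (I*Q + 6*I) + 4 = (6*I + I*Q) + 4 = 4 + 6*I + I*Q)
(5*(Y(-3, 3) + 0) - 14)**2 = (5*((4 + 6*3 + 3*(-3)) + 0) - 14)**2 = (5*((4 + 18 - 9) + 0) - 14)**2 = (5*(13 + 0) - 14)**2 = (5*13 - 14)**2 = (65 - 14)**2 = 51**2 = 2601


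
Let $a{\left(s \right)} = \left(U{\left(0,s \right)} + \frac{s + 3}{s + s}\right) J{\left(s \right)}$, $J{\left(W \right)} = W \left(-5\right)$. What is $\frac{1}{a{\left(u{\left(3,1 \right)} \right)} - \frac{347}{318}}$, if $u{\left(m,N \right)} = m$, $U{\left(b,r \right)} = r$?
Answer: $- \frac{318}{19427} \approx -0.016369$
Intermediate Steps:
$J{\left(W \right)} = - 5 W$
$a{\left(s \right)} = - 5 s \left(s + \frac{3 + s}{2 s}\right)$ ($a{\left(s \right)} = \left(s + \frac{s + 3}{s + s}\right) \left(- 5 s\right) = \left(s + \frac{3 + s}{2 s}\right) \left(- 5 s\right) = - 5 s \left(s + \frac{3 + s}{2 s}\right)$)
$\frac{1}{a{\left(u{\left(3,1 \right)} \right)} - \frac{347}{318}} = \frac{1}{\left(- \frac{15}{2} - \frac{15 \left(1 + 2 \cdot 3\right)}{2}\right) - \frac{347}{318}} = \frac{1}{\left(- \frac{15}{2} - \frac{15 \left(1 + 6\right)}{2}\right) - \frac{347}{318}} = \frac{1}{\left(- \frac{15}{2} - \frac{15}{2} \cdot 7\right) - \frac{347}{318}} = \frac{1}{\left(- \frac{15}{2} - \frac{105}{2}\right) - \frac{347}{318}} = \frac{1}{-60 - \frac{347}{318}} = \frac{1}{- \frac{19427}{318}} = - \frac{318}{19427}$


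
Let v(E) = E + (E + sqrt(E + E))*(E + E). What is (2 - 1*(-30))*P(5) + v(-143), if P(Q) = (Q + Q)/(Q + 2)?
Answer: 285605/7 - 286*I*sqrt(286) ≈ 40801.0 - 4836.7*I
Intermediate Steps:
P(Q) = 2*Q/(2 + Q) (P(Q) = (2*Q)/(2 + Q) = 2*Q/(2 + Q))
v(E) = E + 2*E*(E + sqrt(2)*sqrt(E)) (v(E) = E + (E + sqrt(2*E))*(2*E) = E + (E + sqrt(2)*sqrt(E))*(2*E) = E + 2*E*(E + sqrt(2)*sqrt(E)))
(2 - 1*(-30))*P(5) + v(-143) = (2 - 1*(-30))*(2*5/(2 + 5)) + (-143 + 2*(-143)**2 + 2*sqrt(2)*(-143)**(3/2)) = (2 + 30)*(2*5/7) + (-143 + 2*20449 + 2*sqrt(2)*(-143*I*sqrt(143))) = 32*(2*5*(1/7)) + (-143 + 40898 - 286*I*sqrt(286)) = 32*(10/7) + (40755 - 286*I*sqrt(286)) = 320/7 + (40755 - 286*I*sqrt(286)) = 285605/7 - 286*I*sqrt(286)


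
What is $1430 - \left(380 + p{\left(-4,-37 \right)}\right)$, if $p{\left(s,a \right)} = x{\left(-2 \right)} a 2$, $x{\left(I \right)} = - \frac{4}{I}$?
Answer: $1198$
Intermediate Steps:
$p{\left(s,a \right)} = 4 a$ ($p{\left(s,a \right)} = - \frac{4}{-2} a 2 = \left(-4\right) \left(- \frac{1}{2}\right) a 2 = 2 a 2 = 4 a$)
$1430 - \left(380 + p{\left(-4,-37 \right)}\right) = 1430 - \left(380 + 4 \left(-37\right)\right) = 1430 - \left(380 - 148\right) = 1430 - 232 = 1198$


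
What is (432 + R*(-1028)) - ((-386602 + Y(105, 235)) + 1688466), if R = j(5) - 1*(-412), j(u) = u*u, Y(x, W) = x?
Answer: -1750773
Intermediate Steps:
j(u) = u**2
R = 437 (R = 5**2 - 1*(-412) = 25 + 412 = 437)
(432 + R*(-1028)) - ((-386602 + Y(105, 235)) + 1688466) = (432 + 437*(-1028)) - ((-386602 + 105) + 1688466) = (432 - 449236) - (-386497 + 1688466) = -448804 - 1*1301969 = -448804 - 1301969 = -1750773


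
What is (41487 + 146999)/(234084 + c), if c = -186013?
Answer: 188486/48071 ≈ 3.9210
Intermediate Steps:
(41487 + 146999)/(234084 + c) = (41487 + 146999)/(234084 - 186013) = 188486/48071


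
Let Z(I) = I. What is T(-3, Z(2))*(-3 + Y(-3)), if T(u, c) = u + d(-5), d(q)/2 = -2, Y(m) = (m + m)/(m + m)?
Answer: 14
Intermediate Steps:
Y(m) = 1 (Y(m) = (2*m)/((2*m)) = (2*m)*(1/(2*m)) = 1)
d(q) = -4 (d(q) = 2*(-2) = -4)
T(u, c) = -4 + u (T(u, c) = u - 4 = -4 + u)
T(-3, Z(2))*(-3 + Y(-3)) = (-4 - 3)*(-3 + 1) = -7*(-2) = 14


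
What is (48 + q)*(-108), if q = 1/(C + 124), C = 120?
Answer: -316251/61 ≈ -5184.4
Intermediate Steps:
q = 1/244 (q = 1/(120 + 124) = 1/244 ≈ 0.0040984)
(48 + q)*(-108) = (48 + 1/244)*(-108) = (11713/244)*(-108) = -316251/61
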